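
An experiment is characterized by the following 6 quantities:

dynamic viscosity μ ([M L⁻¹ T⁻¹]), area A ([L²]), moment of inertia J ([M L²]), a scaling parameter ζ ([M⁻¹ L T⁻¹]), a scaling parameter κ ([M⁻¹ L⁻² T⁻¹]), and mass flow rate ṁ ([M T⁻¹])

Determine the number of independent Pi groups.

There are 6 variables and 3 base dimensions (M, L, T).
The dimension matrix has rank 3.
Independent dimensionless groups: 6 − 3 = 3.

3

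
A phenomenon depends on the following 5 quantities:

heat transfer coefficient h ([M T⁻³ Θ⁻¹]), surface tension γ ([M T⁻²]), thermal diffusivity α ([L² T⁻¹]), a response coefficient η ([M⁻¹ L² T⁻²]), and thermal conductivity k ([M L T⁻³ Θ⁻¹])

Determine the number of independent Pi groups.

There are 5 variables and 4 base dimensions (M, L, T, Θ).
The dimension matrix has rank 4.
Independent dimensionless groups: 5 − 4 = 1.

1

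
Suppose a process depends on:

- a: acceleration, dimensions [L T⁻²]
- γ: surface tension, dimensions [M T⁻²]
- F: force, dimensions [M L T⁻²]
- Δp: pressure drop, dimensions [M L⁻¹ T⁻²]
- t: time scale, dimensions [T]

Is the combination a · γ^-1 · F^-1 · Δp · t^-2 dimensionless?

no

Sum the exponent of each base dimension across the product:
  M: [a]_M − [γ]_M − [F]_M + [Δp]_M − 2·[t]_M = (0) − (1) − (1) + (1) − 2·(0) = -1
  L: [a]_L − [γ]_L − [F]_L + [Δp]_L − 2·[t]_L = (1) − (0) − (1) + (-1) − 2·(0) = -1
  T: [a]_T − [γ]_T − [F]_T + [Δp]_T − 2·[t]_T = (-2) − (-2) − (-2) + (-2) − 2·(1) = -2
Net dimensions [M⁻¹ L⁻¹ T⁻²] ≠ [1] — not dimensionless.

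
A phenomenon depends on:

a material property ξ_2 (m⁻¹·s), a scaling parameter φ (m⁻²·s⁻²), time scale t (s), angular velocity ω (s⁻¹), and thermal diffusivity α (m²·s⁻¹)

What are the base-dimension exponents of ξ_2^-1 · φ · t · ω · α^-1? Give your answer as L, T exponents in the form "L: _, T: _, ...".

L: -3, T: -2

Collect each base-dimension exponent across the product:
  L: −(-1) + (-2) + (0) + (0) − (2) = -3
  T: −(1) + (-2) + (1) + (-1) − (-1) = -2
So the dimensions are [L⁻³ T⁻²].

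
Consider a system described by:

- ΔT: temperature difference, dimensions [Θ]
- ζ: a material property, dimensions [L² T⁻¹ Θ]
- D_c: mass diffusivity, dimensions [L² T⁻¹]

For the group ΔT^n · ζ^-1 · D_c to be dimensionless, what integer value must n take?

Balance the Θ exponent: (1)·n from ΔT, plus −(1) + (0) = -1 from the rest, must sum to zero.
n − 1 = 0, so n = 1.

1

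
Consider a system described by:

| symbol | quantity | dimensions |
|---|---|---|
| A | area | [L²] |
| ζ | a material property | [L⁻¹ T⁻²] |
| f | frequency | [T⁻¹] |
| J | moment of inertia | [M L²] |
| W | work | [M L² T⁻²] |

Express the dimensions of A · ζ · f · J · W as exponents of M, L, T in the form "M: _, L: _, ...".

M: 2, L: 5, T: -5

Collect each base-dimension exponent across the product:
  M: (0) + (0) + (0) + (1) + (1) = 2
  L: (2) + (-1) + (0) + (2) + (2) = 5
  T: (0) + (-2) + (-1) + (0) + (-2) = -5
So the dimensions are [M² L⁵ T⁻⁵].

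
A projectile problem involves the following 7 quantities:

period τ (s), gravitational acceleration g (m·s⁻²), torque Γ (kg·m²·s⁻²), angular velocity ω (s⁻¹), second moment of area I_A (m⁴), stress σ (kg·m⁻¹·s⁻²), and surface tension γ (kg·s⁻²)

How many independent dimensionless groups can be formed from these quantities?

4

There are 7 variables and 3 base dimensions (M, L, T).
The dimension matrix has rank 3.
Independent dimensionless groups: 7 − 3 = 4.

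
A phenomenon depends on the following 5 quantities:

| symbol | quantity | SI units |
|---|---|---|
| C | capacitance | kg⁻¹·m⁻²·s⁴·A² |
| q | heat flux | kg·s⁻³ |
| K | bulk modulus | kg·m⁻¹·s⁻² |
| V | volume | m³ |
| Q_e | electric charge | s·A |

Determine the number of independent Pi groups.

1

There are 5 variables and 4 base dimensions (M, L, T, I).
The dimension matrix has rank 4.
Independent dimensionless groups: 5 − 4 = 1.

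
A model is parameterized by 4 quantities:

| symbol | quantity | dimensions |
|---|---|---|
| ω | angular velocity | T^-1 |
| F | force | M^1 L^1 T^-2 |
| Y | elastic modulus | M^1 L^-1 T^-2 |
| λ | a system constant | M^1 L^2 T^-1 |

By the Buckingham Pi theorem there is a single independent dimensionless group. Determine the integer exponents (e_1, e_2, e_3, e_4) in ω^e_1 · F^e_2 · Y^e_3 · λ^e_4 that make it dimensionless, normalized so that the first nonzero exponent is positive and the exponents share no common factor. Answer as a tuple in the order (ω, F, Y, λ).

M: e_1·(0) + e_2·(1) + e_3·(1) + e_4·(1) = 0
L: e_1·(0) + e_2·(1) + e_3·(-1) + e_4·(2) = 0
T: e_1·(-1) + e_2·(-2) + e_3·(-2) + e_4·(-1) = 0
Solving this homogeneous linear system for the smallest-integer solution (first nonzero entry positive) gives (2, -3, 1, 2).

(2, -3, 1, 2)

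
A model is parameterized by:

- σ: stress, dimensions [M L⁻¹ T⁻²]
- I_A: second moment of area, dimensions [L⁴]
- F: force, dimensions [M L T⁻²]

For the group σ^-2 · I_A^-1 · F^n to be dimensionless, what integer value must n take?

2

Balance the M exponent: (1)·n from F, plus −2·(1) − (0) = -2 from the rest, must sum to zero.
n − 2 = 0, so n = 2.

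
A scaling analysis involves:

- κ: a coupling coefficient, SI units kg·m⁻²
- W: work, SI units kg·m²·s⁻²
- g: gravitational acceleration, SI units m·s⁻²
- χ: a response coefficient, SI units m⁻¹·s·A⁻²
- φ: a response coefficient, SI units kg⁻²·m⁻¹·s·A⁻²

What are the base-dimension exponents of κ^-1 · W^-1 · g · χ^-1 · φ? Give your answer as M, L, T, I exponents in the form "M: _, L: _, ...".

Collect each base-dimension exponent across the product:
  M: −(1) − (1) + (0) − (0) + (-2) = -4
  L: −(-2) − (2) + (1) − (-1) + (-1) = 1
  T: −(0) − (-2) + (-2) − (1) + (1) = 0
  I: −(0) − (0) + (0) − (-2) + (-2) = 0
So the dimensions are [M⁻⁴ L].

M: -4, L: 1, T: 0, I: 0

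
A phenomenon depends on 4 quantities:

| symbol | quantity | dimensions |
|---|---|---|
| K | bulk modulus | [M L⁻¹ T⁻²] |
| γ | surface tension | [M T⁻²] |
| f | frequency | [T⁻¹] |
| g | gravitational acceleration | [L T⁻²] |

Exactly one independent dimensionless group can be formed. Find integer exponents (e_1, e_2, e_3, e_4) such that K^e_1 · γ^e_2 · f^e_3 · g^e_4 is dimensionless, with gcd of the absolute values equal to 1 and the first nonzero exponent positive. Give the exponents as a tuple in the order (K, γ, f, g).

M: e_1·(1) + e_2·(1) + e_3·(0) + e_4·(0) = 0
L: e_1·(-1) + e_2·(0) + e_3·(0) + e_4·(1) = 0
T: e_1·(-2) + e_2·(-2) + e_3·(-1) + e_4·(-2) = 0
Solving this homogeneous linear system for the smallest-integer solution (first nonzero entry positive) gives (1, -1, -2, 1).

(1, -1, -2, 1)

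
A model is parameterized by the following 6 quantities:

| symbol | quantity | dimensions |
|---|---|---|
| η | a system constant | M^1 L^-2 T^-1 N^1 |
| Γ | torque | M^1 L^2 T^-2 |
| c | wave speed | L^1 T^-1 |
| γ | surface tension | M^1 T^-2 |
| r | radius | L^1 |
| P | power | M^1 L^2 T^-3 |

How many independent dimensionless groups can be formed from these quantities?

2

There are 6 variables and 4 base dimensions (M, L, T, N).
The dimension matrix has rank 4.
Independent dimensionless groups: 6 − 4 = 2.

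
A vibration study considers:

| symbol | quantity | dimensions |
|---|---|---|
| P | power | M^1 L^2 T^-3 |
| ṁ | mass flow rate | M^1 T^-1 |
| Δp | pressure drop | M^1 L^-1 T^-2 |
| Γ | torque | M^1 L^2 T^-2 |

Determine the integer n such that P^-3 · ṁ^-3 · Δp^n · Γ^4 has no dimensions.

Balance the M exponent: (1)·n from Δp, plus −3·(1) − 3·(1) + 4·(1) = -2 from the rest, must sum to zero.
n − 2 = 0, so n = 2.

2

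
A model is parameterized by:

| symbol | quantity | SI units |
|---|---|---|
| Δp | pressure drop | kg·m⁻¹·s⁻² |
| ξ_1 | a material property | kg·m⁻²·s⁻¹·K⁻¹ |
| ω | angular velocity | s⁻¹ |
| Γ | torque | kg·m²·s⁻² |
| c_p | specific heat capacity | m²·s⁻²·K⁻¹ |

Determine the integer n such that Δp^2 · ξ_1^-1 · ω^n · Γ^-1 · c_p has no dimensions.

-3

Balance the T exponent: (-1)·n from ω, plus 2·(-2) − (-1) − (-2) + (-2) = -3 from the rest, must sum to zero.
−n − 3 = 0, so n = -3.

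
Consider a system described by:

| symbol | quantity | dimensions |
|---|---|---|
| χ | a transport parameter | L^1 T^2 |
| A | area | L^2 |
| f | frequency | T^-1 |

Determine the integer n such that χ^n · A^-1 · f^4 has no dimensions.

2

Balance the L exponent: (1)·n from χ, plus −(2) + 4·(0) = -2 from the rest, must sum to zero.
n − 2 = 0, so n = 2.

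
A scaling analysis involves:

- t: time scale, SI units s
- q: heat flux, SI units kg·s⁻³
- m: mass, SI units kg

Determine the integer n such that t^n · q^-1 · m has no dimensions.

-3

Balance the T exponent: (1)·n from t, plus −(-3) + (0) = 3 from the rest, must sum to zero.
n + 3 = 0, so n = -3.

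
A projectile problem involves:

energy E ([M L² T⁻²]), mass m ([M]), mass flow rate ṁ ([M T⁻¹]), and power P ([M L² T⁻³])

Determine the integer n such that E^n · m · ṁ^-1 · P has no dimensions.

Balance the M exponent: (1)·n from E, plus (1) − (1) + (1) = 1 from the rest, must sum to zero.
n + 1 = 0, so n = -1.

-1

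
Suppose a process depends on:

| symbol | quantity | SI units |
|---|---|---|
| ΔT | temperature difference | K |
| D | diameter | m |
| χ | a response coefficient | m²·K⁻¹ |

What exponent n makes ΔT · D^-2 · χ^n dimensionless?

1

Balance the L exponent: (2)·n from χ, plus (0) − 2·(1) = -2 from the rest, must sum to zero.
2n − 2 = 0, so n = 1.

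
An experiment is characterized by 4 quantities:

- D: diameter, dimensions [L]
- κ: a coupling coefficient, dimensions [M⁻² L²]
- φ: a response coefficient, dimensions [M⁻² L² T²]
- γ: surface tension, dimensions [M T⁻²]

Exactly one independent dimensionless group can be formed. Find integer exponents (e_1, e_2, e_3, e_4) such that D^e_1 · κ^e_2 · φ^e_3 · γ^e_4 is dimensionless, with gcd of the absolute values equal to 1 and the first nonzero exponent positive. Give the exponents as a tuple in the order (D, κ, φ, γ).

M: e_1·(0) + e_2·(-2) + e_3·(-2) + e_4·(1) = 0
L: e_1·(1) + e_2·(2) + e_3·(2) + e_4·(0) = 0
T: e_1·(0) + e_2·(0) + e_3·(2) + e_4·(-2) = 0
Solving this homogeneous linear system for the smallest-integer solution (first nonzero entry positive) gives (2, 1, -2, -2).

(2, 1, -2, -2)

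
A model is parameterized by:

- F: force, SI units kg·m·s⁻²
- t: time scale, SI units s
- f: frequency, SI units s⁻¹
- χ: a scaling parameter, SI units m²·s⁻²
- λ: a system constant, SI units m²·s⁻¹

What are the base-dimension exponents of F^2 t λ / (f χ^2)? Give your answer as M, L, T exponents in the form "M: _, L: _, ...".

Collect each base-dimension exponent across the product:
  M: 2·(1) + (0) − (0) − 2·(0) + (0) = 2
  L: 2·(1) + (0) − (0) − 2·(2) + (2) = 0
  T: 2·(-2) + (1) − (-1) − 2·(-2) + (-1) = 1
So the dimensions are [M² T].

M: 2, L: 0, T: 1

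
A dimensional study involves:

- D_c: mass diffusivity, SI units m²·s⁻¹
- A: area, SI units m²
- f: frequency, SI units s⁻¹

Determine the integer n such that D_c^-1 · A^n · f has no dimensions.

Balance the L exponent: (2)·n from A, plus −(2) + (0) = -2 from the rest, must sum to zero.
2n − 2 = 0, so n = 1.

1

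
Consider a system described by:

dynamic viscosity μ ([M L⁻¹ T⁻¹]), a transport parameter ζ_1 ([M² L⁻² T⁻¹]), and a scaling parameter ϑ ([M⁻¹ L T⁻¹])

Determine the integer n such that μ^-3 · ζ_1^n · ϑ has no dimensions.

2

Balance the M exponent: (2)·n from ζ_1, plus −3·(1) + (-1) = -4 from the rest, must sum to zero.
2n − 4 = 0, so n = 2.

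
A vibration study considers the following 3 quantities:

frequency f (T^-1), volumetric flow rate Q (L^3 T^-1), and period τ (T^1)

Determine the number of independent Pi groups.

1

There are 3 variables and 2 base dimensions (L, T).
The dimension matrix has rank 2.
Independent dimensionless groups: 3 − 2 = 1.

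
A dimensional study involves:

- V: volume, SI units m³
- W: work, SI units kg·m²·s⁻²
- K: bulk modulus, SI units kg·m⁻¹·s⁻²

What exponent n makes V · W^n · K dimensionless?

Balance the M exponent: (1)·n from W, plus (0) + (1) = 1 from the rest, must sum to zero.
n + 1 = 0, so n = -1.

-1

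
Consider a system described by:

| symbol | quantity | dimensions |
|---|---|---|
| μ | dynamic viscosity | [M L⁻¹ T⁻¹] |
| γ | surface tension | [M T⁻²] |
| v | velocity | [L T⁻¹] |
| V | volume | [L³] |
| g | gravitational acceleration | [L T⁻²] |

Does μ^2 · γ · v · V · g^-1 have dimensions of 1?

no

Sum the exponent of each base dimension across the product:
  M: 2·[μ]_M + [γ]_M + [v]_M + [V]_M − [g]_M = 2·(1) + (1) + (0) + (0) − (0) = 3
  L: 2·[μ]_L + [γ]_L + [v]_L + [V]_L − [g]_L = 2·(-1) + (0) + (1) + (3) − (1) = 1
  T: 2·[μ]_T + [γ]_T + [v]_T + [V]_T − [g]_T = 2·(-1) + (-2) + (-1) + (0) − (-2) = -3
Net dimensions [M³ L T⁻³] ≠ [1] — not dimensionless.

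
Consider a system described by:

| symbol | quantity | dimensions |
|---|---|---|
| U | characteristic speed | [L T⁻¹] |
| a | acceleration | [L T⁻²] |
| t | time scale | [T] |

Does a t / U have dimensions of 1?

Sum the exponent of each base dimension across the product:
  L: −[U]_L + [a]_L + [t]_L = −(1) + (1) + (0) = 0
  T: −[U]_T + [a]_T + [t]_T = −(-1) + (-2) + (1) = 0
All base exponents vanish — dimensionless.

yes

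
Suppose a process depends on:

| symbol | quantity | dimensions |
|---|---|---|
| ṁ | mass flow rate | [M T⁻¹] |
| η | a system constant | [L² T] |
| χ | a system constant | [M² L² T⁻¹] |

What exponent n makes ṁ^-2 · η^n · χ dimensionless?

-1

Balance the L exponent: (2)·n from η, plus −2·(0) + (2) = 2 from the rest, must sum to zero.
2n + 2 = 0, so n = -1.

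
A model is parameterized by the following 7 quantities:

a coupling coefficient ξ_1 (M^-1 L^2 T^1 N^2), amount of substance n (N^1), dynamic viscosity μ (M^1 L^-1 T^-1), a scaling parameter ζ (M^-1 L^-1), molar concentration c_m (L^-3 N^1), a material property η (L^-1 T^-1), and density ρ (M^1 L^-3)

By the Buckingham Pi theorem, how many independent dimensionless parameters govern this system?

There are 7 variables and 4 base dimensions (M, L, T, N).
The dimension matrix has rank 4.
Independent dimensionless groups: 7 − 4 = 3.

3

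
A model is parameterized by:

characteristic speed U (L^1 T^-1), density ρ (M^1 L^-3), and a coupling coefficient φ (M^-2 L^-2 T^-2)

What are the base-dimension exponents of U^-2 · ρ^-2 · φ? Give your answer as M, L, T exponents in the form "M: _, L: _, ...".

Collect each base-dimension exponent across the product:
  M: −2·(0) − 2·(1) + (-2) = -4
  L: −2·(1) − 2·(-3) + (-2) = 2
  T: −2·(-1) − 2·(0) + (-2) = 0
So the dimensions are [M⁻⁴ L²].

M: -4, L: 2, T: 0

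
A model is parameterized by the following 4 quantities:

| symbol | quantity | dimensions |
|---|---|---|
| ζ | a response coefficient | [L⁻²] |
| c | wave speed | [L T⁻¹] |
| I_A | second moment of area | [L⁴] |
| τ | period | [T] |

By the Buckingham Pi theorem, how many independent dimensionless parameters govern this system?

2

There are 4 variables and 2 base dimensions (L, T).
The dimension matrix has rank 2.
Independent dimensionless groups: 4 − 2 = 2.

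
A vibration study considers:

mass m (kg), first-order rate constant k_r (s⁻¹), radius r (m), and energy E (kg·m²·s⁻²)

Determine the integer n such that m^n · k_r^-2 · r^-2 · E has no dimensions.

-1

Balance the M exponent: (1)·n from m, plus −2·(0) − 2·(0) + (1) = 1 from the rest, must sum to zero.
n + 1 = 0, so n = -1.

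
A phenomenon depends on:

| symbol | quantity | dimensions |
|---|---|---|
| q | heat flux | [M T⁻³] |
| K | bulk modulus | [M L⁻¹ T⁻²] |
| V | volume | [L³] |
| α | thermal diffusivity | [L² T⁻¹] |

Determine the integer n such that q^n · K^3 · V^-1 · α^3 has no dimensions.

-3

Balance the M exponent: (1)·n from q, plus 3·(1) − (0) + 3·(0) = 3 from the rest, must sum to zero.
n + 3 = 0, so n = -3.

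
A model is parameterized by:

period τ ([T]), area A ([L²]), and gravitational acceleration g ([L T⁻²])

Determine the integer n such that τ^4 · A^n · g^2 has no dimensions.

-1

Balance the L exponent: (2)·n from A, plus 4·(0) + 2·(1) = 2 from the rest, must sum to zero.
2n + 2 = 0, so n = -1.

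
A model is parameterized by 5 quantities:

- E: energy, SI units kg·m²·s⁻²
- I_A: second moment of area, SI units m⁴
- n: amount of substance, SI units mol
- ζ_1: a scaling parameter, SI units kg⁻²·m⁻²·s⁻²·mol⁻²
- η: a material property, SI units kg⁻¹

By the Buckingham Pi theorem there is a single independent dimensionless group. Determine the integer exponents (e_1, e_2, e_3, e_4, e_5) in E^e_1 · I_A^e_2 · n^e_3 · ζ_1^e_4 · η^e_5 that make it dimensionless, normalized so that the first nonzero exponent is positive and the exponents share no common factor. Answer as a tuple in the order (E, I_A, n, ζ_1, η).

M: e_1·(1) + e_2·(0) + e_3·(0) + e_4·(-2) + e_5·(-1) = 0
L: e_1·(2) + e_2·(4) + e_3·(0) + e_4·(-2) + e_5·(0) = 0
T: e_1·(-2) + e_2·(0) + e_3·(0) + e_4·(-2) + e_5·(0) = 0
N: e_1·(0) + e_2·(0) + e_3·(1) + e_4·(-2) + e_5·(0) = 0
Solving this homogeneous linear system for the smallest-integer solution (first nonzero entry positive) gives (1, -1, -2, -1, 3).

(1, -1, -2, -1, 3)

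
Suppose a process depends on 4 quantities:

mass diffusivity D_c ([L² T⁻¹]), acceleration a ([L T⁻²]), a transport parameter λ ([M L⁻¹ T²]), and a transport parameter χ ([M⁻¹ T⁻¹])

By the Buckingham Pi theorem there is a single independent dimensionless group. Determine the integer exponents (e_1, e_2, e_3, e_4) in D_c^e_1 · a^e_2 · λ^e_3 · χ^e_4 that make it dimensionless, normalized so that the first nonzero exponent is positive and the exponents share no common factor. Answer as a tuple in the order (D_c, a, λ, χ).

M: e_1·(0) + e_2·(0) + e_3·(1) + e_4·(-1) = 0
L: e_1·(2) + e_2·(1) + e_3·(-1) + e_4·(0) = 0
T: e_1·(-1) + e_2·(-2) + e_3·(2) + e_4·(-1) = 0
Solving this homogeneous linear system for the smallest-integer solution (first nonzero entry positive) gives (1, 1, 3, 3).

(1, 1, 3, 3)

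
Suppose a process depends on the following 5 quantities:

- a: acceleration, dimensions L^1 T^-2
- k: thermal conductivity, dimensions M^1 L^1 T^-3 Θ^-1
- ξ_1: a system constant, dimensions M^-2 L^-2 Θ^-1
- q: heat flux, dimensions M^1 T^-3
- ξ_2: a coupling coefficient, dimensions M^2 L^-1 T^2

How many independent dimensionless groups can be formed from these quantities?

1

There are 5 variables and 4 base dimensions (M, L, T, Θ).
The dimension matrix has rank 4.
Independent dimensionless groups: 5 − 4 = 1.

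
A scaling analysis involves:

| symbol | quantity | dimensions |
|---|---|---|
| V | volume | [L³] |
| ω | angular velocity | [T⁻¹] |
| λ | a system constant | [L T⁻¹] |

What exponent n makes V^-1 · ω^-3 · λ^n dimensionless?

3

Balance the L exponent: (1)·n from λ, plus −(3) − 3·(0) = -3 from the rest, must sum to zero.
n − 3 = 0, so n = 3.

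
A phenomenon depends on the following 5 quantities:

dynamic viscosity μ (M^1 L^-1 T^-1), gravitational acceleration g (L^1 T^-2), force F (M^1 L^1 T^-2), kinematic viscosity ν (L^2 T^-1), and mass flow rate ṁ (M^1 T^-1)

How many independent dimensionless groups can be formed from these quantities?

There are 5 variables and 3 base dimensions (M, L, T).
The dimension matrix has rank 3.
Independent dimensionless groups: 5 − 3 = 2.

2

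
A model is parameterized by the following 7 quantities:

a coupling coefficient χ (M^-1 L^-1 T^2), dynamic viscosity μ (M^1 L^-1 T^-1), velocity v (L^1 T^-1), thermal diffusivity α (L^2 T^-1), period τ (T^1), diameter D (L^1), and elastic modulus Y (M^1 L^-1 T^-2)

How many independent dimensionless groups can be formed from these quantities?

There are 7 variables and 3 base dimensions (M, L, T).
The dimension matrix has rank 3.
Independent dimensionless groups: 7 − 3 = 4.

4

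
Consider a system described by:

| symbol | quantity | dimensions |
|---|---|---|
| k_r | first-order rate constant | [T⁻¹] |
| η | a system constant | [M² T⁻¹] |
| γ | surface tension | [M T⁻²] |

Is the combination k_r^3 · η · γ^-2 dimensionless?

yes

Sum the exponent of each base dimension across the product:
  M: 3·[k_r]_M + [η]_M − 2·[γ]_M = 3·(0) + (2) − 2·(1) = 0
  L: 3·[k_r]_L + [η]_L − 2·[γ]_L = 3·(0) + (0) − 2·(0) = 0
  T: 3·[k_r]_T + [η]_T − 2·[γ]_T = 3·(-1) + (-1) − 2·(-2) = 0
All base exponents vanish — dimensionless.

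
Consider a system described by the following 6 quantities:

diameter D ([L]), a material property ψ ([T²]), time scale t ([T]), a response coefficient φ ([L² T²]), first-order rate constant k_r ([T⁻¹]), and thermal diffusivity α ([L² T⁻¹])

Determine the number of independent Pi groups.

4

There are 6 variables and 2 base dimensions (L, T).
The dimension matrix has rank 2.
Independent dimensionless groups: 6 − 2 = 4.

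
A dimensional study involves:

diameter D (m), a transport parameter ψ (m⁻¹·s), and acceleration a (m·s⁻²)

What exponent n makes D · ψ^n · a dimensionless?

Balance the L exponent: (-1)·n from ψ, plus (1) + (1) = 2 from the rest, must sum to zero.
−n + 2 = 0, so n = 2.

2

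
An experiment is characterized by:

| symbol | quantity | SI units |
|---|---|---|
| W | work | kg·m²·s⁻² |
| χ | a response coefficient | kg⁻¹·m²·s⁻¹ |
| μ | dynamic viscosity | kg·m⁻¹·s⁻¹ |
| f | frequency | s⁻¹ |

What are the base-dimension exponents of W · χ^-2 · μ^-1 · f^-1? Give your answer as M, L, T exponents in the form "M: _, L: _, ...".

M: 2, L: -1, T: 2

Collect each base-dimension exponent across the product:
  M: (1) − 2·(-1) − (1) − (0) = 2
  L: (2) − 2·(2) − (-1) − (0) = -1
  T: (-2) − 2·(-1) − (-1) − (-1) = 2
So the dimensions are [M² L⁻¹ T²].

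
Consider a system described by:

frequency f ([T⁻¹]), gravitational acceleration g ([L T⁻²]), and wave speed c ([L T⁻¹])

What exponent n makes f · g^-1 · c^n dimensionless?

Balance the L exponent: (1)·n from c, plus (0) − (1) = -1 from the rest, must sum to zero.
n − 1 = 0, so n = 1.

1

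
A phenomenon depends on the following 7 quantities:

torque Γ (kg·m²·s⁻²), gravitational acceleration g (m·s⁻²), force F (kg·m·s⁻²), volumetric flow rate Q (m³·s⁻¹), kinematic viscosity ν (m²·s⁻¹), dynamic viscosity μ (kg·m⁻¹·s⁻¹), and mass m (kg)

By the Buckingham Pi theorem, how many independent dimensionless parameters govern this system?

There are 7 variables and 3 base dimensions (M, L, T).
The dimension matrix has rank 3.
Independent dimensionless groups: 7 − 3 = 4.

4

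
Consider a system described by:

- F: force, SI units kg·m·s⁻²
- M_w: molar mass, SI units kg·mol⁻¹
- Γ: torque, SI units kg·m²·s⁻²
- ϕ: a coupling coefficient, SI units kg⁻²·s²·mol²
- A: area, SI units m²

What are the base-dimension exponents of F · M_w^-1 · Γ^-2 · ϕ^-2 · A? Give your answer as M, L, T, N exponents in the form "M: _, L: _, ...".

M: 2, L: -1, T: -2, N: -3

Collect each base-dimension exponent across the product:
  M: (1) − (1) − 2·(1) − 2·(-2) + (0) = 2
  L: (1) − (0) − 2·(2) − 2·(0) + (2) = -1
  T: (-2) − (0) − 2·(-2) − 2·(2) + (0) = -2
  N: (0) − (-1) − 2·(0) − 2·(2) + (0) = -3
So the dimensions are [M² L⁻¹ T⁻² N⁻³].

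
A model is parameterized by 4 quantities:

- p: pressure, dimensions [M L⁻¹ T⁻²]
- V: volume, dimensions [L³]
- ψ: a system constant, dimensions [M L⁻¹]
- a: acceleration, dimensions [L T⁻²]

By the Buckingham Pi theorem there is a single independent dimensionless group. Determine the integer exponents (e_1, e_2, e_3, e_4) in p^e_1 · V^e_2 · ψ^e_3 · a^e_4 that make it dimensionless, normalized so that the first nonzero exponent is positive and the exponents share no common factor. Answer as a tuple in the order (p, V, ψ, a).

(3, 1, -3, -3)

M: e_1·(1) + e_2·(0) + e_3·(1) + e_4·(0) = 0
L: e_1·(-1) + e_2·(3) + e_3·(-1) + e_4·(1) = 0
T: e_1·(-2) + e_2·(0) + e_3·(0) + e_4·(-2) = 0
Solving this homogeneous linear system for the smallest-integer solution (first nonzero entry positive) gives (3, 1, -3, -3).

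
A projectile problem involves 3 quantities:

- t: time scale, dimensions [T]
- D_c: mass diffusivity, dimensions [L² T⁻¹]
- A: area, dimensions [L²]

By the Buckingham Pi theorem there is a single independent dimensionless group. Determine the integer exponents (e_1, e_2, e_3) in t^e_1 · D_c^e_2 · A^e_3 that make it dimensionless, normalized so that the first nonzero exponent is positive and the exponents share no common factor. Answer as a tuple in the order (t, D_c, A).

L: e_1·(0) + e_2·(2) + e_3·(2) = 0
T: e_1·(1) + e_2·(-1) + e_3·(0) = 0
Solving this homogeneous linear system for the smallest-integer solution (first nonzero entry positive) gives (1, 1, -1).

(1, 1, -1)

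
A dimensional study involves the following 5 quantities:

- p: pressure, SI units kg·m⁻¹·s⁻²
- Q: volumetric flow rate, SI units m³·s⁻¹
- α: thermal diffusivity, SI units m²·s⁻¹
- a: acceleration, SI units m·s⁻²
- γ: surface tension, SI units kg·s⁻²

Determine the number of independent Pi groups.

There are 5 variables and 3 base dimensions (M, L, T).
The dimension matrix has rank 3.
Independent dimensionless groups: 5 − 3 = 2.

2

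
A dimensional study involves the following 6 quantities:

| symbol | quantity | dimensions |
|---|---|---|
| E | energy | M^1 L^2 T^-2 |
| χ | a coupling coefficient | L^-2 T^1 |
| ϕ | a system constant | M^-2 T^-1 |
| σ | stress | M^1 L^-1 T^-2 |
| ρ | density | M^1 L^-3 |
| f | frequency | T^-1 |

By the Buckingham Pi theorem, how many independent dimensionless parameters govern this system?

There are 6 variables and 3 base dimensions (M, L, T).
The dimension matrix has rank 3.
Independent dimensionless groups: 6 − 3 = 3.

3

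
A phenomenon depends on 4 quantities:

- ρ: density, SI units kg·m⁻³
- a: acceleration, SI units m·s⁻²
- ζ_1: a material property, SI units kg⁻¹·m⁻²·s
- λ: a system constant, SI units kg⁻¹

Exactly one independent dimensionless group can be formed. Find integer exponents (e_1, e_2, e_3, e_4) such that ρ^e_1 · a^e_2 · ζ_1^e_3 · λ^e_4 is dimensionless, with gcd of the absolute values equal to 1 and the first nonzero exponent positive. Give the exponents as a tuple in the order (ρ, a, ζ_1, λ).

M: e_1·(1) + e_2·(0) + e_3·(-1) + e_4·(-1) = 0
L: e_1·(-3) + e_2·(1) + e_3·(-2) + e_4·(0) = 0
T: e_1·(0) + e_2·(-2) + e_3·(1) + e_4·(0) = 0
Solving this homogeneous linear system for the smallest-integer solution (first nonzero entry positive) gives (1, -1, -2, 3).

(1, -1, -2, 3)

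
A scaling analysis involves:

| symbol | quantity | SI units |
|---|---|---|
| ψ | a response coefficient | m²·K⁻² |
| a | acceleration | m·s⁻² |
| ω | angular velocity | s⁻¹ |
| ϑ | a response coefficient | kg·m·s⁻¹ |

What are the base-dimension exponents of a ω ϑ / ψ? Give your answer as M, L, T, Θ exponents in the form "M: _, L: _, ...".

M: 1, L: 0, T: -4, Θ: 2

Collect each base-dimension exponent across the product:
  M: −(0) + (0) + (0) + (1) = 1
  L: −(2) + (1) + (0) + (1) = 0
  T: −(0) + (-2) + (-1) + (-1) = -4
  Θ: −(-2) + (0) + (0) + (0) = 2
So the dimensions are [M T⁻⁴ Θ²].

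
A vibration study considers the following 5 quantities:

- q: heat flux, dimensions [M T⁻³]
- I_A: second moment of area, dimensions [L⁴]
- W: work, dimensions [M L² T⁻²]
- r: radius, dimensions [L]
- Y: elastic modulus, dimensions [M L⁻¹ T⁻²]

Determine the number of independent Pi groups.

2

There are 5 variables and 3 base dimensions (M, L, T).
The dimension matrix has rank 3.
Independent dimensionless groups: 5 − 3 = 2.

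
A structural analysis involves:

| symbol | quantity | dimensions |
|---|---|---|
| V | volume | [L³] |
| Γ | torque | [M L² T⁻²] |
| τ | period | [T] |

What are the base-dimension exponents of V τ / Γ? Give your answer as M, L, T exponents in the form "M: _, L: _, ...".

Collect each base-dimension exponent across the product:
  M: (0) − (1) + (0) = -1
  L: (3) − (2) + (0) = 1
  T: (0) − (-2) + (1) = 3
So the dimensions are [M⁻¹ L T³].

M: -1, L: 1, T: 3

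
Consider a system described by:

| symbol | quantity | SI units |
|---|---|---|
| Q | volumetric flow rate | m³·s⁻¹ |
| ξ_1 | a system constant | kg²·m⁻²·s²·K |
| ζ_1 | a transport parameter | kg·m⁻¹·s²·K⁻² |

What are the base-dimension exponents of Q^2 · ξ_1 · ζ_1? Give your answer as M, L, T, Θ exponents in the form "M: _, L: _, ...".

M: 3, L: 3, T: 2, Θ: -1

Collect each base-dimension exponent across the product:
  M: 2·(0) + (2) + (1) = 3
  L: 2·(3) + (-2) + (-1) = 3
  T: 2·(-1) + (2) + (2) = 2
  Θ: 2·(0) + (1) + (-2) = -1
So the dimensions are [M³ L³ T² Θ⁻¹].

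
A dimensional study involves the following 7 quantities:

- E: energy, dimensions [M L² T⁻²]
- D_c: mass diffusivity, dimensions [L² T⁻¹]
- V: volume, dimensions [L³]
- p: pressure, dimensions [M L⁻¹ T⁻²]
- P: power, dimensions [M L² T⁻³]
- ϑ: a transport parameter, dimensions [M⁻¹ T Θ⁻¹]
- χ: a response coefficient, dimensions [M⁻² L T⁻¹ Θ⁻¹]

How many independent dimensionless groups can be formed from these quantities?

3

There are 7 variables and 4 base dimensions (M, L, T, Θ).
The dimension matrix has rank 4.
Independent dimensionless groups: 7 − 4 = 3.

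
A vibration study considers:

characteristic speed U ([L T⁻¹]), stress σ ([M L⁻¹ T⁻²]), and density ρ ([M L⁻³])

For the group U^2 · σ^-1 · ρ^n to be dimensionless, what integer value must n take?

Balance the M exponent: (1)·n from ρ, plus 2·(0) − (1) = -1 from the rest, must sum to zero.
n − 1 = 0, so n = 1.

1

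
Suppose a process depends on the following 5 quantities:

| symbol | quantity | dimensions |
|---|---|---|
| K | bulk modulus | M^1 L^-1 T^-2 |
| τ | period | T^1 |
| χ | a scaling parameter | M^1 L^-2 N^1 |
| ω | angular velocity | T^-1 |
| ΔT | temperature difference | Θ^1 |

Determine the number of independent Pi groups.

There are 5 variables and 5 base dimensions (M, L, T, Θ, N).
The dimension matrix has rank 4 (less than 5: the dimension vectors are linearly dependent).
Independent dimensionless groups: 5 − 4 = 1.

1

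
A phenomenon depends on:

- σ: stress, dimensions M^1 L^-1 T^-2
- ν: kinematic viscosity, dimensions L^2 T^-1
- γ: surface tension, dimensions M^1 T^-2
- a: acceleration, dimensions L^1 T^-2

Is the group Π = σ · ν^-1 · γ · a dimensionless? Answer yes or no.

no

Sum the exponent of each base dimension across the product:
  M: [σ]_M − [ν]_M + [γ]_M + [a]_M = (1) − (0) + (1) + (0) = 2
  L: [σ]_L − [ν]_L + [γ]_L + [a]_L = (-1) − (2) + (0) + (1) = -2
  T: [σ]_T − [ν]_T + [γ]_T + [a]_T = (-2) − (-1) + (-2) + (-2) = -5
Net dimensions [M² L⁻² T⁻⁵] ≠ [1] — not dimensionless.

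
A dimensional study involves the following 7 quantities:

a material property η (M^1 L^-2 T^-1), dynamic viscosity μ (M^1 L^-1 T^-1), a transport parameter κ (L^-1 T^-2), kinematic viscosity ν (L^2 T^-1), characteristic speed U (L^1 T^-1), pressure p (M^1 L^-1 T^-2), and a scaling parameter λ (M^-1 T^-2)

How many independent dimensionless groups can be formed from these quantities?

There are 7 variables and 3 base dimensions (M, L, T).
The dimension matrix has rank 3.
Independent dimensionless groups: 7 − 3 = 4.

4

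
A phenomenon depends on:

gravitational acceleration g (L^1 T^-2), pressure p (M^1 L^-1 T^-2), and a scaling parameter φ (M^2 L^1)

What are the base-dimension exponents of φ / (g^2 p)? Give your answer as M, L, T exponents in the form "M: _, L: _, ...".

M: 1, L: 0, T: 6

Collect each base-dimension exponent across the product:
  M: −2·(0) − (1) + (2) = 1
  L: −2·(1) − (-1) + (1) = 0
  T: −2·(-2) − (-2) + (0) = 6
So the dimensions are [M T⁶].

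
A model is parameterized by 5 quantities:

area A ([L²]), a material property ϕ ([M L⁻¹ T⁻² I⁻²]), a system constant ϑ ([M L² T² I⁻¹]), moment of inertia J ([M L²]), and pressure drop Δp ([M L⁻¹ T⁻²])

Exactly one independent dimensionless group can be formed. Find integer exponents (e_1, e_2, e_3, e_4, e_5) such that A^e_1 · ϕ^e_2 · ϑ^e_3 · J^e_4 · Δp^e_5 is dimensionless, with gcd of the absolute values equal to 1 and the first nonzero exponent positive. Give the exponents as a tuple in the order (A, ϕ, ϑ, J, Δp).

(3, -1, 2, -4, 3)

M: e_1·(0) + e_2·(1) + e_3·(1) + e_4·(1) + e_5·(1) = 0
L: e_1·(2) + e_2·(-1) + e_3·(2) + e_4·(2) + e_5·(-1) = 0
T: e_1·(0) + e_2·(-2) + e_3·(2) + e_4·(0) + e_5·(-2) = 0
I: e_1·(0) + e_2·(-2) + e_3·(-1) + e_4·(0) + e_5·(0) = 0
Solving this homogeneous linear system for the smallest-integer solution (first nonzero entry positive) gives (3, -1, 2, -4, 3).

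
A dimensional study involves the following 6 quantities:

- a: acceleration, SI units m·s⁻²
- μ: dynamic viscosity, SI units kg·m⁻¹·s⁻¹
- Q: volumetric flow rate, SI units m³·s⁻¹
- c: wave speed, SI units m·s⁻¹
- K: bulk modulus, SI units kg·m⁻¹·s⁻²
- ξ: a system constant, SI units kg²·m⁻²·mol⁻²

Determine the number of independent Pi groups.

There are 6 variables and 4 base dimensions (M, L, T, N).
The dimension matrix has rank 4.
Independent dimensionless groups: 6 − 4 = 2.

2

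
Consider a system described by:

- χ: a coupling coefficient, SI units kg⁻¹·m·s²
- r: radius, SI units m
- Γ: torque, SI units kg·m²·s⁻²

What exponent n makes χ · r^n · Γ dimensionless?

Balance the L exponent: (1)·n from r, plus (1) + (2) = 3 from the rest, must sum to zero.
n + 3 = 0, so n = -3.

-3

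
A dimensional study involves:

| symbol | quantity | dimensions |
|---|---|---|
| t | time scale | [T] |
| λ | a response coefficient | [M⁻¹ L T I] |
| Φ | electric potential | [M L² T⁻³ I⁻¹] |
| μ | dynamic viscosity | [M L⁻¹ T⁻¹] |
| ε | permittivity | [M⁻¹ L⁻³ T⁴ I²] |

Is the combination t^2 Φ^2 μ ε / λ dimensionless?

Sum the exponent of each base dimension across the product:
  M: 2·[t]_M − [λ]_M + 2·[Φ]_M + [μ]_M + [ε]_M = 2·(0) − (-1) + 2·(1) + (1) + (-1) = 3
  L: 2·[t]_L − [λ]_L + 2·[Φ]_L + [μ]_L + [ε]_L = 2·(0) − (1) + 2·(2) + (-1) + (-3) = -1
  T: 2·[t]_T − [λ]_T + 2·[Φ]_T + [μ]_T + [ε]_T = 2·(1) − (1) + 2·(-3) + (-1) + (4) = -2
  I: 2·[t]_I − [λ]_I + 2·[Φ]_I + [μ]_I + [ε]_I = 2·(0) − (1) + 2·(-1) + (0) + (2) = -1
Net dimensions [M³ L⁻¹ T⁻² I⁻¹] ≠ [1] — not dimensionless.

no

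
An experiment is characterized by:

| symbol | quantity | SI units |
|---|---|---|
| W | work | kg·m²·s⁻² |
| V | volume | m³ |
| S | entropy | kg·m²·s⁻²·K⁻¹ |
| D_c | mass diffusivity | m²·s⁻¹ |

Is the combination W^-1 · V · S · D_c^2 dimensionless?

Sum the exponent of each base dimension across the product:
  M: −[W]_M + [V]_M + [S]_M + 2·[D_c]_M = −(1) + (0) + (1) + 2·(0) = 0
  L: −[W]_L + [V]_L + [S]_L + 2·[D_c]_L = −(2) + (3) + (2) + 2·(2) = 7
  T: −[W]_T + [V]_T + [S]_T + 2·[D_c]_T = −(-2) + (0) + (-2) + 2·(-1) = -2
  Θ: −[W]_Θ + [V]_Θ + [S]_Θ + 2·[D_c]_Θ = −(0) + (0) + (-1) + 2·(0) = -1
Net dimensions [L⁷ T⁻² Θ⁻¹] ≠ [1] — not dimensionless.

no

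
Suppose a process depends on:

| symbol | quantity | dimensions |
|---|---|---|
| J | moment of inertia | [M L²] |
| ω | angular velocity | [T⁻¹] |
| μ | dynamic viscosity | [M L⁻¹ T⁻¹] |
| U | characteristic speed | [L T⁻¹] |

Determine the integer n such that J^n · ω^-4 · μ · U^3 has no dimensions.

-1

Balance the M exponent: (1)·n from J, plus −4·(0) + (1) + 3·(0) = 1 from the rest, must sum to zero.
n + 1 = 0, so n = -1.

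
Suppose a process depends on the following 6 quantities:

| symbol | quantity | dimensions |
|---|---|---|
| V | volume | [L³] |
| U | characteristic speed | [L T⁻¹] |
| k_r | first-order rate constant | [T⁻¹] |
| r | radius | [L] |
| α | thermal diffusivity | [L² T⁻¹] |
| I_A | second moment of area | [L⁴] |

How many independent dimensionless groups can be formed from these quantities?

There are 6 variables and 2 base dimensions (L, T).
The dimension matrix has rank 2.
Independent dimensionless groups: 6 − 2 = 4.

4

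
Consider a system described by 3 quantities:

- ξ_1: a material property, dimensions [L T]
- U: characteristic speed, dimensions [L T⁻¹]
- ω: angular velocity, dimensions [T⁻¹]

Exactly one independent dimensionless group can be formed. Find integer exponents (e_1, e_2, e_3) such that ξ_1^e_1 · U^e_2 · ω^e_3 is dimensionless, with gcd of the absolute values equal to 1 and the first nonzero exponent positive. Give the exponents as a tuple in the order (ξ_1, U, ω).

L: e_1·(1) + e_2·(1) + e_3·(0) = 0
T: e_1·(1) + e_2·(-1) + e_3·(-1) = 0
Solving this homogeneous linear system for the smallest-integer solution (first nonzero entry positive) gives (1, -1, 2).

(1, -1, 2)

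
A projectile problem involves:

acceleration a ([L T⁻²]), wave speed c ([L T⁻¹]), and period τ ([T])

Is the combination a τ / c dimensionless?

yes

Sum the exponent of each base dimension across the product:
  L: [a]_L − [c]_L + [τ]_L = (1) − (1) + (0) = 0
  T: [a]_T − [c]_T + [τ]_T = (-2) − (-1) + (1) = 0
All base exponents vanish — dimensionless.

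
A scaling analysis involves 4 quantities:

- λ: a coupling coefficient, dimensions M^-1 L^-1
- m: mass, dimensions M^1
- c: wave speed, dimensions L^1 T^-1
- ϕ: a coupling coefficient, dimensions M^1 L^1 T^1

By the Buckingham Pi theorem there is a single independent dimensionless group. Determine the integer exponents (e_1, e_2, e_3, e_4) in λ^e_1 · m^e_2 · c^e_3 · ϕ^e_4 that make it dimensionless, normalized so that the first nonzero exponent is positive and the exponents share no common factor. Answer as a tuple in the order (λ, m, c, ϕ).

(2, 1, 1, 1)

M: e_1·(-1) + e_2·(1) + e_3·(0) + e_4·(1) = 0
L: e_1·(-1) + e_2·(0) + e_3·(1) + e_4·(1) = 0
T: e_1·(0) + e_2·(0) + e_3·(-1) + e_4·(1) = 0
Solving this homogeneous linear system for the smallest-integer solution (first nonzero entry positive) gives (2, 1, 1, 1).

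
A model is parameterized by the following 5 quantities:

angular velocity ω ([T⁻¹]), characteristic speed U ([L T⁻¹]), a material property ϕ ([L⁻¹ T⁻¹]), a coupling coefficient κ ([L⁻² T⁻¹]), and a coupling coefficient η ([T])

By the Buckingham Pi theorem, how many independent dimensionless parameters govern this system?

There are 5 variables and 2 base dimensions (L, T).
The dimension matrix has rank 2.
Independent dimensionless groups: 5 − 2 = 3.

3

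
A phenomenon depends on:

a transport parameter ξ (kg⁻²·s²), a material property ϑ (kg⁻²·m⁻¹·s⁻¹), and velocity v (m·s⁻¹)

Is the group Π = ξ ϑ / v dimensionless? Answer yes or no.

Sum the exponent of each base dimension across the product:
  M: [ξ]_M + [ϑ]_M − [v]_M = (-2) + (-2) − (0) = -4
  L: [ξ]_L + [ϑ]_L − [v]_L = (0) + (-1) − (1) = -2
  T: [ξ]_T + [ϑ]_T − [v]_T = (2) + (-1) − (-1) = 2
Net dimensions [M⁻⁴ L⁻² T²] ≠ [1] — not dimensionless.

no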